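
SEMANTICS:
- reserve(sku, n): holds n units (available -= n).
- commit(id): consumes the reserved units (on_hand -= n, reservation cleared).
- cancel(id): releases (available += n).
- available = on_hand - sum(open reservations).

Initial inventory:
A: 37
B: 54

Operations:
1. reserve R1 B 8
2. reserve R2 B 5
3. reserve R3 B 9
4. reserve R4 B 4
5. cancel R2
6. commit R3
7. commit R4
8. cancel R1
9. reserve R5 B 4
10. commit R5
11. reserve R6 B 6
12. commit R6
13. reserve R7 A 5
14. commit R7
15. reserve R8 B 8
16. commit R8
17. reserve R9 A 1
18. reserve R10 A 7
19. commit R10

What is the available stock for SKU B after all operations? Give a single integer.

Answer: 23

Derivation:
Step 1: reserve R1 B 8 -> on_hand[A=37 B=54] avail[A=37 B=46] open={R1}
Step 2: reserve R2 B 5 -> on_hand[A=37 B=54] avail[A=37 B=41] open={R1,R2}
Step 3: reserve R3 B 9 -> on_hand[A=37 B=54] avail[A=37 B=32] open={R1,R2,R3}
Step 4: reserve R4 B 4 -> on_hand[A=37 B=54] avail[A=37 B=28] open={R1,R2,R3,R4}
Step 5: cancel R2 -> on_hand[A=37 B=54] avail[A=37 B=33] open={R1,R3,R4}
Step 6: commit R3 -> on_hand[A=37 B=45] avail[A=37 B=33] open={R1,R4}
Step 7: commit R4 -> on_hand[A=37 B=41] avail[A=37 B=33] open={R1}
Step 8: cancel R1 -> on_hand[A=37 B=41] avail[A=37 B=41] open={}
Step 9: reserve R5 B 4 -> on_hand[A=37 B=41] avail[A=37 B=37] open={R5}
Step 10: commit R5 -> on_hand[A=37 B=37] avail[A=37 B=37] open={}
Step 11: reserve R6 B 6 -> on_hand[A=37 B=37] avail[A=37 B=31] open={R6}
Step 12: commit R6 -> on_hand[A=37 B=31] avail[A=37 B=31] open={}
Step 13: reserve R7 A 5 -> on_hand[A=37 B=31] avail[A=32 B=31] open={R7}
Step 14: commit R7 -> on_hand[A=32 B=31] avail[A=32 B=31] open={}
Step 15: reserve R8 B 8 -> on_hand[A=32 B=31] avail[A=32 B=23] open={R8}
Step 16: commit R8 -> on_hand[A=32 B=23] avail[A=32 B=23] open={}
Step 17: reserve R9 A 1 -> on_hand[A=32 B=23] avail[A=31 B=23] open={R9}
Step 18: reserve R10 A 7 -> on_hand[A=32 B=23] avail[A=24 B=23] open={R10,R9}
Step 19: commit R10 -> on_hand[A=25 B=23] avail[A=24 B=23] open={R9}
Final available[B] = 23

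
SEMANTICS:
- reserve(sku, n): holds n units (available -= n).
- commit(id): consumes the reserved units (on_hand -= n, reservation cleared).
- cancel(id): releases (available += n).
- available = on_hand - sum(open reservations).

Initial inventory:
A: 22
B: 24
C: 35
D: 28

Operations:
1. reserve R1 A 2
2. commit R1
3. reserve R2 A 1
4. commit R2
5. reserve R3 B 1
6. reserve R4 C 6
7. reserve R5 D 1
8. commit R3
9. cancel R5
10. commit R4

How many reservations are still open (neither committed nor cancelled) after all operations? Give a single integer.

Answer: 0

Derivation:
Step 1: reserve R1 A 2 -> on_hand[A=22 B=24 C=35 D=28] avail[A=20 B=24 C=35 D=28] open={R1}
Step 2: commit R1 -> on_hand[A=20 B=24 C=35 D=28] avail[A=20 B=24 C=35 D=28] open={}
Step 3: reserve R2 A 1 -> on_hand[A=20 B=24 C=35 D=28] avail[A=19 B=24 C=35 D=28] open={R2}
Step 4: commit R2 -> on_hand[A=19 B=24 C=35 D=28] avail[A=19 B=24 C=35 D=28] open={}
Step 5: reserve R3 B 1 -> on_hand[A=19 B=24 C=35 D=28] avail[A=19 B=23 C=35 D=28] open={R3}
Step 6: reserve R4 C 6 -> on_hand[A=19 B=24 C=35 D=28] avail[A=19 B=23 C=29 D=28] open={R3,R4}
Step 7: reserve R5 D 1 -> on_hand[A=19 B=24 C=35 D=28] avail[A=19 B=23 C=29 D=27] open={R3,R4,R5}
Step 8: commit R3 -> on_hand[A=19 B=23 C=35 D=28] avail[A=19 B=23 C=29 D=27] open={R4,R5}
Step 9: cancel R5 -> on_hand[A=19 B=23 C=35 D=28] avail[A=19 B=23 C=29 D=28] open={R4}
Step 10: commit R4 -> on_hand[A=19 B=23 C=29 D=28] avail[A=19 B=23 C=29 D=28] open={}
Open reservations: [] -> 0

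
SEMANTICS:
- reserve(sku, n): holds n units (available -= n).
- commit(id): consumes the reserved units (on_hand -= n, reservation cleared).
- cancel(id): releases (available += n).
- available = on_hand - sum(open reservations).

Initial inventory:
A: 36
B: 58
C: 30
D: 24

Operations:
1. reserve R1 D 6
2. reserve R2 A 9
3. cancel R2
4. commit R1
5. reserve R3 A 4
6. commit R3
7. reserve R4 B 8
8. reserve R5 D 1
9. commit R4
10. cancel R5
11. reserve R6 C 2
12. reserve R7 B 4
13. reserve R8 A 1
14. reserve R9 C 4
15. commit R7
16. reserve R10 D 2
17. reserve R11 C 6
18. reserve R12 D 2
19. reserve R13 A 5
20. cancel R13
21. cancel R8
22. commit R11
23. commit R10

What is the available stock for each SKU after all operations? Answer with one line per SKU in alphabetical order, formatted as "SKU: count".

Answer: A: 32
B: 46
C: 18
D: 14

Derivation:
Step 1: reserve R1 D 6 -> on_hand[A=36 B=58 C=30 D=24] avail[A=36 B=58 C=30 D=18] open={R1}
Step 2: reserve R2 A 9 -> on_hand[A=36 B=58 C=30 D=24] avail[A=27 B=58 C=30 D=18] open={R1,R2}
Step 3: cancel R2 -> on_hand[A=36 B=58 C=30 D=24] avail[A=36 B=58 C=30 D=18] open={R1}
Step 4: commit R1 -> on_hand[A=36 B=58 C=30 D=18] avail[A=36 B=58 C=30 D=18] open={}
Step 5: reserve R3 A 4 -> on_hand[A=36 B=58 C=30 D=18] avail[A=32 B=58 C=30 D=18] open={R3}
Step 6: commit R3 -> on_hand[A=32 B=58 C=30 D=18] avail[A=32 B=58 C=30 D=18] open={}
Step 7: reserve R4 B 8 -> on_hand[A=32 B=58 C=30 D=18] avail[A=32 B=50 C=30 D=18] open={R4}
Step 8: reserve R5 D 1 -> on_hand[A=32 B=58 C=30 D=18] avail[A=32 B=50 C=30 D=17] open={R4,R5}
Step 9: commit R4 -> on_hand[A=32 B=50 C=30 D=18] avail[A=32 B=50 C=30 D=17] open={R5}
Step 10: cancel R5 -> on_hand[A=32 B=50 C=30 D=18] avail[A=32 B=50 C=30 D=18] open={}
Step 11: reserve R6 C 2 -> on_hand[A=32 B=50 C=30 D=18] avail[A=32 B=50 C=28 D=18] open={R6}
Step 12: reserve R7 B 4 -> on_hand[A=32 B=50 C=30 D=18] avail[A=32 B=46 C=28 D=18] open={R6,R7}
Step 13: reserve R8 A 1 -> on_hand[A=32 B=50 C=30 D=18] avail[A=31 B=46 C=28 D=18] open={R6,R7,R8}
Step 14: reserve R9 C 4 -> on_hand[A=32 B=50 C=30 D=18] avail[A=31 B=46 C=24 D=18] open={R6,R7,R8,R9}
Step 15: commit R7 -> on_hand[A=32 B=46 C=30 D=18] avail[A=31 B=46 C=24 D=18] open={R6,R8,R9}
Step 16: reserve R10 D 2 -> on_hand[A=32 B=46 C=30 D=18] avail[A=31 B=46 C=24 D=16] open={R10,R6,R8,R9}
Step 17: reserve R11 C 6 -> on_hand[A=32 B=46 C=30 D=18] avail[A=31 B=46 C=18 D=16] open={R10,R11,R6,R8,R9}
Step 18: reserve R12 D 2 -> on_hand[A=32 B=46 C=30 D=18] avail[A=31 B=46 C=18 D=14] open={R10,R11,R12,R6,R8,R9}
Step 19: reserve R13 A 5 -> on_hand[A=32 B=46 C=30 D=18] avail[A=26 B=46 C=18 D=14] open={R10,R11,R12,R13,R6,R8,R9}
Step 20: cancel R13 -> on_hand[A=32 B=46 C=30 D=18] avail[A=31 B=46 C=18 D=14] open={R10,R11,R12,R6,R8,R9}
Step 21: cancel R8 -> on_hand[A=32 B=46 C=30 D=18] avail[A=32 B=46 C=18 D=14] open={R10,R11,R12,R6,R9}
Step 22: commit R11 -> on_hand[A=32 B=46 C=24 D=18] avail[A=32 B=46 C=18 D=14] open={R10,R12,R6,R9}
Step 23: commit R10 -> on_hand[A=32 B=46 C=24 D=16] avail[A=32 B=46 C=18 D=14] open={R12,R6,R9}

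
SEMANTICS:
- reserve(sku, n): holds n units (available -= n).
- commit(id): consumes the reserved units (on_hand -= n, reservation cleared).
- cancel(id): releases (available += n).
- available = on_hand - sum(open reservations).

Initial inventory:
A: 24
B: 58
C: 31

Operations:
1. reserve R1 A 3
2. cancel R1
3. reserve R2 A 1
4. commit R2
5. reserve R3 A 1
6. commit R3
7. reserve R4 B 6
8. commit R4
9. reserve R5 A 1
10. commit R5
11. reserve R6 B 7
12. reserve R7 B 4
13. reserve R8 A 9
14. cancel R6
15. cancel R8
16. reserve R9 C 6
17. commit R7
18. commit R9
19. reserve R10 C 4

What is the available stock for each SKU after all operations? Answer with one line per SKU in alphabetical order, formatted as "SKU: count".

Step 1: reserve R1 A 3 -> on_hand[A=24 B=58 C=31] avail[A=21 B=58 C=31] open={R1}
Step 2: cancel R1 -> on_hand[A=24 B=58 C=31] avail[A=24 B=58 C=31] open={}
Step 3: reserve R2 A 1 -> on_hand[A=24 B=58 C=31] avail[A=23 B=58 C=31] open={R2}
Step 4: commit R2 -> on_hand[A=23 B=58 C=31] avail[A=23 B=58 C=31] open={}
Step 5: reserve R3 A 1 -> on_hand[A=23 B=58 C=31] avail[A=22 B=58 C=31] open={R3}
Step 6: commit R3 -> on_hand[A=22 B=58 C=31] avail[A=22 B=58 C=31] open={}
Step 7: reserve R4 B 6 -> on_hand[A=22 B=58 C=31] avail[A=22 B=52 C=31] open={R4}
Step 8: commit R4 -> on_hand[A=22 B=52 C=31] avail[A=22 B=52 C=31] open={}
Step 9: reserve R5 A 1 -> on_hand[A=22 B=52 C=31] avail[A=21 B=52 C=31] open={R5}
Step 10: commit R5 -> on_hand[A=21 B=52 C=31] avail[A=21 B=52 C=31] open={}
Step 11: reserve R6 B 7 -> on_hand[A=21 B=52 C=31] avail[A=21 B=45 C=31] open={R6}
Step 12: reserve R7 B 4 -> on_hand[A=21 B=52 C=31] avail[A=21 B=41 C=31] open={R6,R7}
Step 13: reserve R8 A 9 -> on_hand[A=21 B=52 C=31] avail[A=12 B=41 C=31] open={R6,R7,R8}
Step 14: cancel R6 -> on_hand[A=21 B=52 C=31] avail[A=12 B=48 C=31] open={R7,R8}
Step 15: cancel R8 -> on_hand[A=21 B=52 C=31] avail[A=21 B=48 C=31] open={R7}
Step 16: reserve R9 C 6 -> on_hand[A=21 B=52 C=31] avail[A=21 B=48 C=25] open={R7,R9}
Step 17: commit R7 -> on_hand[A=21 B=48 C=31] avail[A=21 B=48 C=25] open={R9}
Step 18: commit R9 -> on_hand[A=21 B=48 C=25] avail[A=21 B=48 C=25] open={}
Step 19: reserve R10 C 4 -> on_hand[A=21 B=48 C=25] avail[A=21 B=48 C=21] open={R10}

Answer: A: 21
B: 48
C: 21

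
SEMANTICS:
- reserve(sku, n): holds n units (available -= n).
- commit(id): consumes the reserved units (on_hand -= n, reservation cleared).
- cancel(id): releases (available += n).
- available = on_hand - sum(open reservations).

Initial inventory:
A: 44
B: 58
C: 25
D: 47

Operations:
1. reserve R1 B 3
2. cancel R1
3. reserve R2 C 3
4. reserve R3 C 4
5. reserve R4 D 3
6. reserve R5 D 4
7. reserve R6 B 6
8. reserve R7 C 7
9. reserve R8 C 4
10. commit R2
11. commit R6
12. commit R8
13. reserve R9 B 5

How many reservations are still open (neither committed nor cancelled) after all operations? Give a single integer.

Answer: 5

Derivation:
Step 1: reserve R1 B 3 -> on_hand[A=44 B=58 C=25 D=47] avail[A=44 B=55 C=25 D=47] open={R1}
Step 2: cancel R1 -> on_hand[A=44 B=58 C=25 D=47] avail[A=44 B=58 C=25 D=47] open={}
Step 3: reserve R2 C 3 -> on_hand[A=44 B=58 C=25 D=47] avail[A=44 B=58 C=22 D=47] open={R2}
Step 4: reserve R3 C 4 -> on_hand[A=44 B=58 C=25 D=47] avail[A=44 B=58 C=18 D=47] open={R2,R3}
Step 5: reserve R4 D 3 -> on_hand[A=44 B=58 C=25 D=47] avail[A=44 B=58 C=18 D=44] open={R2,R3,R4}
Step 6: reserve R5 D 4 -> on_hand[A=44 B=58 C=25 D=47] avail[A=44 B=58 C=18 D=40] open={R2,R3,R4,R5}
Step 7: reserve R6 B 6 -> on_hand[A=44 B=58 C=25 D=47] avail[A=44 B=52 C=18 D=40] open={R2,R3,R4,R5,R6}
Step 8: reserve R7 C 7 -> on_hand[A=44 B=58 C=25 D=47] avail[A=44 B=52 C=11 D=40] open={R2,R3,R4,R5,R6,R7}
Step 9: reserve R8 C 4 -> on_hand[A=44 B=58 C=25 D=47] avail[A=44 B=52 C=7 D=40] open={R2,R3,R4,R5,R6,R7,R8}
Step 10: commit R2 -> on_hand[A=44 B=58 C=22 D=47] avail[A=44 B=52 C=7 D=40] open={R3,R4,R5,R6,R7,R8}
Step 11: commit R6 -> on_hand[A=44 B=52 C=22 D=47] avail[A=44 B=52 C=7 D=40] open={R3,R4,R5,R7,R8}
Step 12: commit R8 -> on_hand[A=44 B=52 C=18 D=47] avail[A=44 B=52 C=7 D=40] open={R3,R4,R5,R7}
Step 13: reserve R9 B 5 -> on_hand[A=44 B=52 C=18 D=47] avail[A=44 B=47 C=7 D=40] open={R3,R4,R5,R7,R9}
Open reservations: ['R3', 'R4', 'R5', 'R7', 'R9'] -> 5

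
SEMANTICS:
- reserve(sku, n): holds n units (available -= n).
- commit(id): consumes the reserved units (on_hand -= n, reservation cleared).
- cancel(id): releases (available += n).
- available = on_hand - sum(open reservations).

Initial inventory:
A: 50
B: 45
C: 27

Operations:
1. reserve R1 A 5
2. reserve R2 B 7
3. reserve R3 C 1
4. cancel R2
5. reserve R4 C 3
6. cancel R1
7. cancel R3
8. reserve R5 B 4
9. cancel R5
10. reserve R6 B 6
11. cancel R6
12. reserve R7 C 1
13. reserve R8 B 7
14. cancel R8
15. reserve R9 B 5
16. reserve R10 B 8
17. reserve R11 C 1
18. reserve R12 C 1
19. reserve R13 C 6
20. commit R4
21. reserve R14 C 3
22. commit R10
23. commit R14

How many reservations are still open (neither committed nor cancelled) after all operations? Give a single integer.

Step 1: reserve R1 A 5 -> on_hand[A=50 B=45 C=27] avail[A=45 B=45 C=27] open={R1}
Step 2: reserve R2 B 7 -> on_hand[A=50 B=45 C=27] avail[A=45 B=38 C=27] open={R1,R2}
Step 3: reserve R3 C 1 -> on_hand[A=50 B=45 C=27] avail[A=45 B=38 C=26] open={R1,R2,R3}
Step 4: cancel R2 -> on_hand[A=50 B=45 C=27] avail[A=45 B=45 C=26] open={R1,R3}
Step 5: reserve R4 C 3 -> on_hand[A=50 B=45 C=27] avail[A=45 B=45 C=23] open={R1,R3,R4}
Step 6: cancel R1 -> on_hand[A=50 B=45 C=27] avail[A=50 B=45 C=23] open={R3,R4}
Step 7: cancel R3 -> on_hand[A=50 B=45 C=27] avail[A=50 B=45 C=24] open={R4}
Step 8: reserve R5 B 4 -> on_hand[A=50 B=45 C=27] avail[A=50 B=41 C=24] open={R4,R5}
Step 9: cancel R5 -> on_hand[A=50 B=45 C=27] avail[A=50 B=45 C=24] open={R4}
Step 10: reserve R6 B 6 -> on_hand[A=50 B=45 C=27] avail[A=50 B=39 C=24] open={R4,R6}
Step 11: cancel R6 -> on_hand[A=50 B=45 C=27] avail[A=50 B=45 C=24] open={R4}
Step 12: reserve R7 C 1 -> on_hand[A=50 B=45 C=27] avail[A=50 B=45 C=23] open={R4,R7}
Step 13: reserve R8 B 7 -> on_hand[A=50 B=45 C=27] avail[A=50 B=38 C=23] open={R4,R7,R8}
Step 14: cancel R8 -> on_hand[A=50 B=45 C=27] avail[A=50 B=45 C=23] open={R4,R7}
Step 15: reserve R9 B 5 -> on_hand[A=50 B=45 C=27] avail[A=50 B=40 C=23] open={R4,R7,R9}
Step 16: reserve R10 B 8 -> on_hand[A=50 B=45 C=27] avail[A=50 B=32 C=23] open={R10,R4,R7,R9}
Step 17: reserve R11 C 1 -> on_hand[A=50 B=45 C=27] avail[A=50 B=32 C=22] open={R10,R11,R4,R7,R9}
Step 18: reserve R12 C 1 -> on_hand[A=50 B=45 C=27] avail[A=50 B=32 C=21] open={R10,R11,R12,R4,R7,R9}
Step 19: reserve R13 C 6 -> on_hand[A=50 B=45 C=27] avail[A=50 B=32 C=15] open={R10,R11,R12,R13,R4,R7,R9}
Step 20: commit R4 -> on_hand[A=50 B=45 C=24] avail[A=50 B=32 C=15] open={R10,R11,R12,R13,R7,R9}
Step 21: reserve R14 C 3 -> on_hand[A=50 B=45 C=24] avail[A=50 B=32 C=12] open={R10,R11,R12,R13,R14,R7,R9}
Step 22: commit R10 -> on_hand[A=50 B=37 C=24] avail[A=50 B=32 C=12] open={R11,R12,R13,R14,R7,R9}
Step 23: commit R14 -> on_hand[A=50 B=37 C=21] avail[A=50 B=32 C=12] open={R11,R12,R13,R7,R9}
Open reservations: ['R11', 'R12', 'R13', 'R7', 'R9'] -> 5

Answer: 5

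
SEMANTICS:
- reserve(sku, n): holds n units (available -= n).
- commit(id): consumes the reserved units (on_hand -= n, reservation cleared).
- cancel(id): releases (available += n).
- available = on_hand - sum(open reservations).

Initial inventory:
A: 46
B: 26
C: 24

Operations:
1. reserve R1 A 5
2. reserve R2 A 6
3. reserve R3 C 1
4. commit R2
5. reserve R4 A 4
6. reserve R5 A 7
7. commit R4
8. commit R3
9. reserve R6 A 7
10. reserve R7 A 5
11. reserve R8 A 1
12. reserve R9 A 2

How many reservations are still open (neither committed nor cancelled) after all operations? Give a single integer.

Step 1: reserve R1 A 5 -> on_hand[A=46 B=26 C=24] avail[A=41 B=26 C=24] open={R1}
Step 2: reserve R2 A 6 -> on_hand[A=46 B=26 C=24] avail[A=35 B=26 C=24] open={R1,R2}
Step 3: reserve R3 C 1 -> on_hand[A=46 B=26 C=24] avail[A=35 B=26 C=23] open={R1,R2,R3}
Step 4: commit R2 -> on_hand[A=40 B=26 C=24] avail[A=35 B=26 C=23] open={R1,R3}
Step 5: reserve R4 A 4 -> on_hand[A=40 B=26 C=24] avail[A=31 B=26 C=23] open={R1,R3,R4}
Step 6: reserve R5 A 7 -> on_hand[A=40 B=26 C=24] avail[A=24 B=26 C=23] open={R1,R3,R4,R5}
Step 7: commit R4 -> on_hand[A=36 B=26 C=24] avail[A=24 B=26 C=23] open={R1,R3,R5}
Step 8: commit R3 -> on_hand[A=36 B=26 C=23] avail[A=24 B=26 C=23] open={R1,R5}
Step 9: reserve R6 A 7 -> on_hand[A=36 B=26 C=23] avail[A=17 B=26 C=23] open={R1,R5,R6}
Step 10: reserve R7 A 5 -> on_hand[A=36 B=26 C=23] avail[A=12 B=26 C=23] open={R1,R5,R6,R7}
Step 11: reserve R8 A 1 -> on_hand[A=36 B=26 C=23] avail[A=11 B=26 C=23] open={R1,R5,R6,R7,R8}
Step 12: reserve R9 A 2 -> on_hand[A=36 B=26 C=23] avail[A=9 B=26 C=23] open={R1,R5,R6,R7,R8,R9}
Open reservations: ['R1', 'R5', 'R6', 'R7', 'R8', 'R9'] -> 6

Answer: 6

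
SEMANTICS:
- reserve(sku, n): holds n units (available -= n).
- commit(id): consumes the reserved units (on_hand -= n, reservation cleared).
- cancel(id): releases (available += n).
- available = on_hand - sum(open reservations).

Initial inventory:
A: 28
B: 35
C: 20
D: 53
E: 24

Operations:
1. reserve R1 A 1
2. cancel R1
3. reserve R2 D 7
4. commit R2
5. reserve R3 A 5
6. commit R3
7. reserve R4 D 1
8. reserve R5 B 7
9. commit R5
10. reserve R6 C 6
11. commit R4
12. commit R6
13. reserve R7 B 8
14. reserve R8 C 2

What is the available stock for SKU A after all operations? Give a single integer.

Answer: 23

Derivation:
Step 1: reserve R1 A 1 -> on_hand[A=28 B=35 C=20 D=53 E=24] avail[A=27 B=35 C=20 D=53 E=24] open={R1}
Step 2: cancel R1 -> on_hand[A=28 B=35 C=20 D=53 E=24] avail[A=28 B=35 C=20 D=53 E=24] open={}
Step 3: reserve R2 D 7 -> on_hand[A=28 B=35 C=20 D=53 E=24] avail[A=28 B=35 C=20 D=46 E=24] open={R2}
Step 4: commit R2 -> on_hand[A=28 B=35 C=20 D=46 E=24] avail[A=28 B=35 C=20 D=46 E=24] open={}
Step 5: reserve R3 A 5 -> on_hand[A=28 B=35 C=20 D=46 E=24] avail[A=23 B=35 C=20 D=46 E=24] open={R3}
Step 6: commit R3 -> on_hand[A=23 B=35 C=20 D=46 E=24] avail[A=23 B=35 C=20 D=46 E=24] open={}
Step 7: reserve R4 D 1 -> on_hand[A=23 B=35 C=20 D=46 E=24] avail[A=23 B=35 C=20 D=45 E=24] open={R4}
Step 8: reserve R5 B 7 -> on_hand[A=23 B=35 C=20 D=46 E=24] avail[A=23 B=28 C=20 D=45 E=24] open={R4,R5}
Step 9: commit R5 -> on_hand[A=23 B=28 C=20 D=46 E=24] avail[A=23 B=28 C=20 D=45 E=24] open={R4}
Step 10: reserve R6 C 6 -> on_hand[A=23 B=28 C=20 D=46 E=24] avail[A=23 B=28 C=14 D=45 E=24] open={R4,R6}
Step 11: commit R4 -> on_hand[A=23 B=28 C=20 D=45 E=24] avail[A=23 B=28 C=14 D=45 E=24] open={R6}
Step 12: commit R6 -> on_hand[A=23 B=28 C=14 D=45 E=24] avail[A=23 B=28 C=14 D=45 E=24] open={}
Step 13: reserve R7 B 8 -> on_hand[A=23 B=28 C=14 D=45 E=24] avail[A=23 B=20 C=14 D=45 E=24] open={R7}
Step 14: reserve R8 C 2 -> on_hand[A=23 B=28 C=14 D=45 E=24] avail[A=23 B=20 C=12 D=45 E=24] open={R7,R8}
Final available[A] = 23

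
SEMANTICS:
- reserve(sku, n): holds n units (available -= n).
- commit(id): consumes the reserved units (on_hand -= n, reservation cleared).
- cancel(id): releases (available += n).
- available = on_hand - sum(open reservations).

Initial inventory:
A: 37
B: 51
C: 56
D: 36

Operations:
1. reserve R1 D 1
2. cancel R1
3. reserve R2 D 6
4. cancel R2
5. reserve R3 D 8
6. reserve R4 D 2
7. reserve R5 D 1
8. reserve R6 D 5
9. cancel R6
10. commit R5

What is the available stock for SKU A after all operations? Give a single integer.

Step 1: reserve R1 D 1 -> on_hand[A=37 B=51 C=56 D=36] avail[A=37 B=51 C=56 D=35] open={R1}
Step 2: cancel R1 -> on_hand[A=37 B=51 C=56 D=36] avail[A=37 B=51 C=56 D=36] open={}
Step 3: reserve R2 D 6 -> on_hand[A=37 B=51 C=56 D=36] avail[A=37 B=51 C=56 D=30] open={R2}
Step 4: cancel R2 -> on_hand[A=37 B=51 C=56 D=36] avail[A=37 B=51 C=56 D=36] open={}
Step 5: reserve R3 D 8 -> on_hand[A=37 B=51 C=56 D=36] avail[A=37 B=51 C=56 D=28] open={R3}
Step 6: reserve R4 D 2 -> on_hand[A=37 B=51 C=56 D=36] avail[A=37 B=51 C=56 D=26] open={R3,R4}
Step 7: reserve R5 D 1 -> on_hand[A=37 B=51 C=56 D=36] avail[A=37 B=51 C=56 D=25] open={R3,R4,R5}
Step 8: reserve R6 D 5 -> on_hand[A=37 B=51 C=56 D=36] avail[A=37 B=51 C=56 D=20] open={R3,R4,R5,R6}
Step 9: cancel R6 -> on_hand[A=37 B=51 C=56 D=36] avail[A=37 B=51 C=56 D=25] open={R3,R4,R5}
Step 10: commit R5 -> on_hand[A=37 B=51 C=56 D=35] avail[A=37 B=51 C=56 D=25] open={R3,R4}
Final available[A] = 37

Answer: 37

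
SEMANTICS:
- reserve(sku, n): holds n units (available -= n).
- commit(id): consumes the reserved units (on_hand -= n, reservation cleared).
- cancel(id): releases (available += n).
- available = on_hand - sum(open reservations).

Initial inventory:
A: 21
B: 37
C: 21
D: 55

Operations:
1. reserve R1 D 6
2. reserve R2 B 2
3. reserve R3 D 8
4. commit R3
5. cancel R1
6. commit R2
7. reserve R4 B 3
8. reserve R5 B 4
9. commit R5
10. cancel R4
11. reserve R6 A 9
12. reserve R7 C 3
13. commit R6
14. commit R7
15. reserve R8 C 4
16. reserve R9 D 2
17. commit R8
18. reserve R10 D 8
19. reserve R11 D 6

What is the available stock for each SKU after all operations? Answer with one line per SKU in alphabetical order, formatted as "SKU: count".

Step 1: reserve R1 D 6 -> on_hand[A=21 B=37 C=21 D=55] avail[A=21 B=37 C=21 D=49] open={R1}
Step 2: reserve R2 B 2 -> on_hand[A=21 B=37 C=21 D=55] avail[A=21 B=35 C=21 D=49] open={R1,R2}
Step 3: reserve R3 D 8 -> on_hand[A=21 B=37 C=21 D=55] avail[A=21 B=35 C=21 D=41] open={R1,R2,R3}
Step 4: commit R3 -> on_hand[A=21 B=37 C=21 D=47] avail[A=21 B=35 C=21 D=41] open={R1,R2}
Step 5: cancel R1 -> on_hand[A=21 B=37 C=21 D=47] avail[A=21 B=35 C=21 D=47] open={R2}
Step 6: commit R2 -> on_hand[A=21 B=35 C=21 D=47] avail[A=21 B=35 C=21 D=47] open={}
Step 7: reserve R4 B 3 -> on_hand[A=21 B=35 C=21 D=47] avail[A=21 B=32 C=21 D=47] open={R4}
Step 8: reserve R5 B 4 -> on_hand[A=21 B=35 C=21 D=47] avail[A=21 B=28 C=21 D=47] open={R4,R5}
Step 9: commit R5 -> on_hand[A=21 B=31 C=21 D=47] avail[A=21 B=28 C=21 D=47] open={R4}
Step 10: cancel R4 -> on_hand[A=21 B=31 C=21 D=47] avail[A=21 B=31 C=21 D=47] open={}
Step 11: reserve R6 A 9 -> on_hand[A=21 B=31 C=21 D=47] avail[A=12 B=31 C=21 D=47] open={R6}
Step 12: reserve R7 C 3 -> on_hand[A=21 B=31 C=21 D=47] avail[A=12 B=31 C=18 D=47] open={R6,R7}
Step 13: commit R6 -> on_hand[A=12 B=31 C=21 D=47] avail[A=12 B=31 C=18 D=47] open={R7}
Step 14: commit R7 -> on_hand[A=12 B=31 C=18 D=47] avail[A=12 B=31 C=18 D=47] open={}
Step 15: reserve R8 C 4 -> on_hand[A=12 B=31 C=18 D=47] avail[A=12 B=31 C=14 D=47] open={R8}
Step 16: reserve R9 D 2 -> on_hand[A=12 B=31 C=18 D=47] avail[A=12 B=31 C=14 D=45] open={R8,R9}
Step 17: commit R8 -> on_hand[A=12 B=31 C=14 D=47] avail[A=12 B=31 C=14 D=45] open={R9}
Step 18: reserve R10 D 8 -> on_hand[A=12 B=31 C=14 D=47] avail[A=12 B=31 C=14 D=37] open={R10,R9}
Step 19: reserve R11 D 6 -> on_hand[A=12 B=31 C=14 D=47] avail[A=12 B=31 C=14 D=31] open={R10,R11,R9}

Answer: A: 12
B: 31
C: 14
D: 31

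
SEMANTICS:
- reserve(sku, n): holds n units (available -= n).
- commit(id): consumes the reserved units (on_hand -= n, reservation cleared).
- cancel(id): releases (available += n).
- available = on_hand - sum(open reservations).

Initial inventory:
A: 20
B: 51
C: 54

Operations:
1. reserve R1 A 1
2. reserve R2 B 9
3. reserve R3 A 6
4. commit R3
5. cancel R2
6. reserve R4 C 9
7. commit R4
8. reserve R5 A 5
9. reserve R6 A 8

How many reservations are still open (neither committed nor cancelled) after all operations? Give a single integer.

Answer: 3

Derivation:
Step 1: reserve R1 A 1 -> on_hand[A=20 B=51 C=54] avail[A=19 B=51 C=54] open={R1}
Step 2: reserve R2 B 9 -> on_hand[A=20 B=51 C=54] avail[A=19 B=42 C=54] open={R1,R2}
Step 3: reserve R3 A 6 -> on_hand[A=20 B=51 C=54] avail[A=13 B=42 C=54] open={R1,R2,R3}
Step 4: commit R3 -> on_hand[A=14 B=51 C=54] avail[A=13 B=42 C=54] open={R1,R2}
Step 5: cancel R2 -> on_hand[A=14 B=51 C=54] avail[A=13 B=51 C=54] open={R1}
Step 6: reserve R4 C 9 -> on_hand[A=14 B=51 C=54] avail[A=13 B=51 C=45] open={R1,R4}
Step 7: commit R4 -> on_hand[A=14 B=51 C=45] avail[A=13 B=51 C=45] open={R1}
Step 8: reserve R5 A 5 -> on_hand[A=14 B=51 C=45] avail[A=8 B=51 C=45] open={R1,R5}
Step 9: reserve R6 A 8 -> on_hand[A=14 B=51 C=45] avail[A=0 B=51 C=45] open={R1,R5,R6}
Open reservations: ['R1', 'R5', 'R6'] -> 3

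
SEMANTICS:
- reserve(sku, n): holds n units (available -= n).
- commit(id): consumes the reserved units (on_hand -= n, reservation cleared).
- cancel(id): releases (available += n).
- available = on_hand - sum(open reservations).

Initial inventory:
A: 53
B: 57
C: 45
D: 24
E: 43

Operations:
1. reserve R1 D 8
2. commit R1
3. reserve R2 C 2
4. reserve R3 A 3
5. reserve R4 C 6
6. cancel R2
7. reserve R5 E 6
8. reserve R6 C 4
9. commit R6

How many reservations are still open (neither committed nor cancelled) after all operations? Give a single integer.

Answer: 3

Derivation:
Step 1: reserve R1 D 8 -> on_hand[A=53 B=57 C=45 D=24 E=43] avail[A=53 B=57 C=45 D=16 E=43] open={R1}
Step 2: commit R1 -> on_hand[A=53 B=57 C=45 D=16 E=43] avail[A=53 B=57 C=45 D=16 E=43] open={}
Step 3: reserve R2 C 2 -> on_hand[A=53 B=57 C=45 D=16 E=43] avail[A=53 B=57 C=43 D=16 E=43] open={R2}
Step 4: reserve R3 A 3 -> on_hand[A=53 B=57 C=45 D=16 E=43] avail[A=50 B=57 C=43 D=16 E=43] open={R2,R3}
Step 5: reserve R4 C 6 -> on_hand[A=53 B=57 C=45 D=16 E=43] avail[A=50 B=57 C=37 D=16 E=43] open={R2,R3,R4}
Step 6: cancel R2 -> on_hand[A=53 B=57 C=45 D=16 E=43] avail[A=50 B=57 C=39 D=16 E=43] open={R3,R4}
Step 7: reserve R5 E 6 -> on_hand[A=53 B=57 C=45 D=16 E=43] avail[A=50 B=57 C=39 D=16 E=37] open={R3,R4,R5}
Step 8: reserve R6 C 4 -> on_hand[A=53 B=57 C=45 D=16 E=43] avail[A=50 B=57 C=35 D=16 E=37] open={R3,R4,R5,R6}
Step 9: commit R6 -> on_hand[A=53 B=57 C=41 D=16 E=43] avail[A=50 B=57 C=35 D=16 E=37] open={R3,R4,R5}
Open reservations: ['R3', 'R4', 'R5'] -> 3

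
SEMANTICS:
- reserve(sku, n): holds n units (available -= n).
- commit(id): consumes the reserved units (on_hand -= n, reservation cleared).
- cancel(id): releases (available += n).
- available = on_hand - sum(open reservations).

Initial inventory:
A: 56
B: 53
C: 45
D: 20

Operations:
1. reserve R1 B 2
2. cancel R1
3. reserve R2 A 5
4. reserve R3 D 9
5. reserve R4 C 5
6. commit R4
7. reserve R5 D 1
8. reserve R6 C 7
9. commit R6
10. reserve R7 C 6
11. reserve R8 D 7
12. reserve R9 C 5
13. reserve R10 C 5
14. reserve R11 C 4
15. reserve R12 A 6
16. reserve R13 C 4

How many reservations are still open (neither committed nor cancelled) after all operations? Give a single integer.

Answer: 10

Derivation:
Step 1: reserve R1 B 2 -> on_hand[A=56 B=53 C=45 D=20] avail[A=56 B=51 C=45 D=20] open={R1}
Step 2: cancel R1 -> on_hand[A=56 B=53 C=45 D=20] avail[A=56 B=53 C=45 D=20] open={}
Step 3: reserve R2 A 5 -> on_hand[A=56 B=53 C=45 D=20] avail[A=51 B=53 C=45 D=20] open={R2}
Step 4: reserve R3 D 9 -> on_hand[A=56 B=53 C=45 D=20] avail[A=51 B=53 C=45 D=11] open={R2,R3}
Step 5: reserve R4 C 5 -> on_hand[A=56 B=53 C=45 D=20] avail[A=51 B=53 C=40 D=11] open={R2,R3,R4}
Step 6: commit R4 -> on_hand[A=56 B=53 C=40 D=20] avail[A=51 B=53 C=40 D=11] open={R2,R3}
Step 7: reserve R5 D 1 -> on_hand[A=56 B=53 C=40 D=20] avail[A=51 B=53 C=40 D=10] open={R2,R3,R5}
Step 8: reserve R6 C 7 -> on_hand[A=56 B=53 C=40 D=20] avail[A=51 B=53 C=33 D=10] open={R2,R3,R5,R6}
Step 9: commit R6 -> on_hand[A=56 B=53 C=33 D=20] avail[A=51 B=53 C=33 D=10] open={R2,R3,R5}
Step 10: reserve R7 C 6 -> on_hand[A=56 B=53 C=33 D=20] avail[A=51 B=53 C=27 D=10] open={R2,R3,R5,R7}
Step 11: reserve R8 D 7 -> on_hand[A=56 B=53 C=33 D=20] avail[A=51 B=53 C=27 D=3] open={R2,R3,R5,R7,R8}
Step 12: reserve R9 C 5 -> on_hand[A=56 B=53 C=33 D=20] avail[A=51 B=53 C=22 D=3] open={R2,R3,R5,R7,R8,R9}
Step 13: reserve R10 C 5 -> on_hand[A=56 B=53 C=33 D=20] avail[A=51 B=53 C=17 D=3] open={R10,R2,R3,R5,R7,R8,R9}
Step 14: reserve R11 C 4 -> on_hand[A=56 B=53 C=33 D=20] avail[A=51 B=53 C=13 D=3] open={R10,R11,R2,R3,R5,R7,R8,R9}
Step 15: reserve R12 A 6 -> on_hand[A=56 B=53 C=33 D=20] avail[A=45 B=53 C=13 D=3] open={R10,R11,R12,R2,R3,R5,R7,R8,R9}
Step 16: reserve R13 C 4 -> on_hand[A=56 B=53 C=33 D=20] avail[A=45 B=53 C=9 D=3] open={R10,R11,R12,R13,R2,R3,R5,R7,R8,R9}
Open reservations: ['R10', 'R11', 'R12', 'R13', 'R2', 'R3', 'R5', 'R7', 'R8', 'R9'] -> 10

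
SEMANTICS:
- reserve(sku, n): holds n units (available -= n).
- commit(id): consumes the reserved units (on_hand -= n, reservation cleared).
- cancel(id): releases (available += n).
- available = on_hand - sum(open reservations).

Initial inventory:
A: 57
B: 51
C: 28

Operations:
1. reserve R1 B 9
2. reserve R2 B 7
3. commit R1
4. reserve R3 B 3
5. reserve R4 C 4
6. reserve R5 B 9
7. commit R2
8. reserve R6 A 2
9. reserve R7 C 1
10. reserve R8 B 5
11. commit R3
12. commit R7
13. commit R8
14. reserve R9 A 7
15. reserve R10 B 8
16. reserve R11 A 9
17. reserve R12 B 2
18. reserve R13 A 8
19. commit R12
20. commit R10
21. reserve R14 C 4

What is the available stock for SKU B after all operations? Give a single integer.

Answer: 8

Derivation:
Step 1: reserve R1 B 9 -> on_hand[A=57 B=51 C=28] avail[A=57 B=42 C=28] open={R1}
Step 2: reserve R2 B 7 -> on_hand[A=57 B=51 C=28] avail[A=57 B=35 C=28] open={R1,R2}
Step 3: commit R1 -> on_hand[A=57 B=42 C=28] avail[A=57 B=35 C=28] open={R2}
Step 4: reserve R3 B 3 -> on_hand[A=57 B=42 C=28] avail[A=57 B=32 C=28] open={R2,R3}
Step 5: reserve R4 C 4 -> on_hand[A=57 B=42 C=28] avail[A=57 B=32 C=24] open={R2,R3,R4}
Step 6: reserve R5 B 9 -> on_hand[A=57 B=42 C=28] avail[A=57 B=23 C=24] open={R2,R3,R4,R5}
Step 7: commit R2 -> on_hand[A=57 B=35 C=28] avail[A=57 B=23 C=24] open={R3,R4,R5}
Step 8: reserve R6 A 2 -> on_hand[A=57 B=35 C=28] avail[A=55 B=23 C=24] open={R3,R4,R5,R6}
Step 9: reserve R7 C 1 -> on_hand[A=57 B=35 C=28] avail[A=55 B=23 C=23] open={R3,R4,R5,R6,R7}
Step 10: reserve R8 B 5 -> on_hand[A=57 B=35 C=28] avail[A=55 B=18 C=23] open={R3,R4,R5,R6,R7,R8}
Step 11: commit R3 -> on_hand[A=57 B=32 C=28] avail[A=55 B=18 C=23] open={R4,R5,R6,R7,R8}
Step 12: commit R7 -> on_hand[A=57 B=32 C=27] avail[A=55 B=18 C=23] open={R4,R5,R6,R8}
Step 13: commit R8 -> on_hand[A=57 B=27 C=27] avail[A=55 B=18 C=23] open={R4,R5,R6}
Step 14: reserve R9 A 7 -> on_hand[A=57 B=27 C=27] avail[A=48 B=18 C=23] open={R4,R5,R6,R9}
Step 15: reserve R10 B 8 -> on_hand[A=57 B=27 C=27] avail[A=48 B=10 C=23] open={R10,R4,R5,R6,R9}
Step 16: reserve R11 A 9 -> on_hand[A=57 B=27 C=27] avail[A=39 B=10 C=23] open={R10,R11,R4,R5,R6,R9}
Step 17: reserve R12 B 2 -> on_hand[A=57 B=27 C=27] avail[A=39 B=8 C=23] open={R10,R11,R12,R4,R5,R6,R9}
Step 18: reserve R13 A 8 -> on_hand[A=57 B=27 C=27] avail[A=31 B=8 C=23] open={R10,R11,R12,R13,R4,R5,R6,R9}
Step 19: commit R12 -> on_hand[A=57 B=25 C=27] avail[A=31 B=8 C=23] open={R10,R11,R13,R4,R5,R6,R9}
Step 20: commit R10 -> on_hand[A=57 B=17 C=27] avail[A=31 B=8 C=23] open={R11,R13,R4,R5,R6,R9}
Step 21: reserve R14 C 4 -> on_hand[A=57 B=17 C=27] avail[A=31 B=8 C=19] open={R11,R13,R14,R4,R5,R6,R9}
Final available[B] = 8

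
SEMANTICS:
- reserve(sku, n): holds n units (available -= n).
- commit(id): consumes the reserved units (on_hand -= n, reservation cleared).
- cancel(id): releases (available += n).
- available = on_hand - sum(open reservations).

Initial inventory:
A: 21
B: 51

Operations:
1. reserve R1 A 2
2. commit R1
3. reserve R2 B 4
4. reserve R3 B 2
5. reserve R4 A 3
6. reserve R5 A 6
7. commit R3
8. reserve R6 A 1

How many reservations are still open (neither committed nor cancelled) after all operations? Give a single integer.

Answer: 4

Derivation:
Step 1: reserve R1 A 2 -> on_hand[A=21 B=51] avail[A=19 B=51] open={R1}
Step 2: commit R1 -> on_hand[A=19 B=51] avail[A=19 B=51] open={}
Step 3: reserve R2 B 4 -> on_hand[A=19 B=51] avail[A=19 B=47] open={R2}
Step 4: reserve R3 B 2 -> on_hand[A=19 B=51] avail[A=19 B=45] open={R2,R3}
Step 5: reserve R4 A 3 -> on_hand[A=19 B=51] avail[A=16 B=45] open={R2,R3,R4}
Step 6: reserve R5 A 6 -> on_hand[A=19 B=51] avail[A=10 B=45] open={R2,R3,R4,R5}
Step 7: commit R3 -> on_hand[A=19 B=49] avail[A=10 B=45] open={R2,R4,R5}
Step 8: reserve R6 A 1 -> on_hand[A=19 B=49] avail[A=9 B=45] open={R2,R4,R5,R6}
Open reservations: ['R2', 'R4', 'R5', 'R6'] -> 4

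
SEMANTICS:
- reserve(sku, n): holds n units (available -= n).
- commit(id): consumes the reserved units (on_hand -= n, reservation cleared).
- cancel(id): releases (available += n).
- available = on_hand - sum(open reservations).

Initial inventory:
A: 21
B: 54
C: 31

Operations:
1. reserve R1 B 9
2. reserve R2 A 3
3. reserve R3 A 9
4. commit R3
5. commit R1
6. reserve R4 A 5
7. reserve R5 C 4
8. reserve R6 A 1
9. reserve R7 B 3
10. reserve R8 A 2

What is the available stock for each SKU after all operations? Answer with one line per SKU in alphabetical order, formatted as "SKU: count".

Answer: A: 1
B: 42
C: 27

Derivation:
Step 1: reserve R1 B 9 -> on_hand[A=21 B=54 C=31] avail[A=21 B=45 C=31] open={R1}
Step 2: reserve R2 A 3 -> on_hand[A=21 B=54 C=31] avail[A=18 B=45 C=31] open={R1,R2}
Step 3: reserve R3 A 9 -> on_hand[A=21 B=54 C=31] avail[A=9 B=45 C=31] open={R1,R2,R3}
Step 4: commit R3 -> on_hand[A=12 B=54 C=31] avail[A=9 B=45 C=31] open={R1,R2}
Step 5: commit R1 -> on_hand[A=12 B=45 C=31] avail[A=9 B=45 C=31] open={R2}
Step 6: reserve R4 A 5 -> on_hand[A=12 B=45 C=31] avail[A=4 B=45 C=31] open={R2,R4}
Step 7: reserve R5 C 4 -> on_hand[A=12 B=45 C=31] avail[A=4 B=45 C=27] open={R2,R4,R5}
Step 8: reserve R6 A 1 -> on_hand[A=12 B=45 C=31] avail[A=3 B=45 C=27] open={R2,R4,R5,R6}
Step 9: reserve R7 B 3 -> on_hand[A=12 B=45 C=31] avail[A=3 B=42 C=27] open={R2,R4,R5,R6,R7}
Step 10: reserve R8 A 2 -> on_hand[A=12 B=45 C=31] avail[A=1 B=42 C=27] open={R2,R4,R5,R6,R7,R8}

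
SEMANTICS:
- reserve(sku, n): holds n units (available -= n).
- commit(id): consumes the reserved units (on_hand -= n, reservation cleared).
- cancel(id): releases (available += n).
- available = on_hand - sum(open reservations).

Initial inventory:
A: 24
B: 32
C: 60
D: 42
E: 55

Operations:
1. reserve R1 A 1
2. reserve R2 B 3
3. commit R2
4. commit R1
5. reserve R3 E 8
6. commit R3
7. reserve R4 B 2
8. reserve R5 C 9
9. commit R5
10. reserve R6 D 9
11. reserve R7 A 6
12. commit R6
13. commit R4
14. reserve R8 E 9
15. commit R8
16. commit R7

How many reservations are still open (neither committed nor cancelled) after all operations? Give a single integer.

Step 1: reserve R1 A 1 -> on_hand[A=24 B=32 C=60 D=42 E=55] avail[A=23 B=32 C=60 D=42 E=55] open={R1}
Step 2: reserve R2 B 3 -> on_hand[A=24 B=32 C=60 D=42 E=55] avail[A=23 B=29 C=60 D=42 E=55] open={R1,R2}
Step 3: commit R2 -> on_hand[A=24 B=29 C=60 D=42 E=55] avail[A=23 B=29 C=60 D=42 E=55] open={R1}
Step 4: commit R1 -> on_hand[A=23 B=29 C=60 D=42 E=55] avail[A=23 B=29 C=60 D=42 E=55] open={}
Step 5: reserve R3 E 8 -> on_hand[A=23 B=29 C=60 D=42 E=55] avail[A=23 B=29 C=60 D=42 E=47] open={R3}
Step 6: commit R3 -> on_hand[A=23 B=29 C=60 D=42 E=47] avail[A=23 B=29 C=60 D=42 E=47] open={}
Step 7: reserve R4 B 2 -> on_hand[A=23 B=29 C=60 D=42 E=47] avail[A=23 B=27 C=60 D=42 E=47] open={R4}
Step 8: reserve R5 C 9 -> on_hand[A=23 B=29 C=60 D=42 E=47] avail[A=23 B=27 C=51 D=42 E=47] open={R4,R5}
Step 9: commit R5 -> on_hand[A=23 B=29 C=51 D=42 E=47] avail[A=23 B=27 C=51 D=42 E=47] open={R4}
Step 10: reserve R6 D 9 -> on_hand[A=23 B=29 C=51 D=42 E=47] avail[A=23 B=27 C=51 D=33 E=47] open={R4,R6}
Step 11: reserve R7 A 6 -> on_hand[A=23 B=29 C=51 D=42 E=47] avail[A=17 B=27 C=51 D=33 E=47] open={R4,R6,R7}
Step 12: commit R6 -> on_hand[A=23 B=29 C=51 D=33 E=47] avail[A=17 B=27 C=51 D=33 E=47] open={R4,R7}
Step 13: commit R4 -> on_hand[A=23 B=27 C=51 D=33 E=47] avail[A=17 B=27 C=51 D=33 E=47] open={R7}
Step 14: reserve R8 E 9 -> on_hand[A=23 B=27 C=51 D=33 E=47] avail[A=17 B=27 C=51 D=33 E=38] open={R7,R8}
Step 15: commit R8 -> on_hand[A=23 B=27 C=51 D=33 E=38] avail[A=17 B=27 C=51 D=33 E=38] open={R7}
Step 16: commit R7 -> on_hand[A=17 B=27 C=51 D=33 E=38] avail[A=17 B=27 C=51 D=33 E=38] open={}
Open reservations: [] -> 0

Answer: 0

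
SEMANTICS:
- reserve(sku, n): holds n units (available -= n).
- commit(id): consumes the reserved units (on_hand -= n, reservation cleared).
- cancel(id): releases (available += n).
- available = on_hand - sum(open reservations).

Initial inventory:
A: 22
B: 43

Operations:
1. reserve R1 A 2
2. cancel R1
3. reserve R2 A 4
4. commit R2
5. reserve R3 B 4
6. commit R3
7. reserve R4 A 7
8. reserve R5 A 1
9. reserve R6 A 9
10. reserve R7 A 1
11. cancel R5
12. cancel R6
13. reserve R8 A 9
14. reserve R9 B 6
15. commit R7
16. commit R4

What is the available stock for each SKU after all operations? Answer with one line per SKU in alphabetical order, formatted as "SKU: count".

Step 1: reserve R1 A 2 -> on_hand[A=22 B=43] avail[A=20 B=43] open={R1}
Step 2: cancel R1 -> on_hand[A=22 B=43] avail[A=22 B=43] open={}
Step 3: reserve R2 A 4 -> on_hand[A=22 B=43] avail[A=18 B=43] open={R2}
Step 4: commit R2 -> on_hand[A=18 B=43] avail[A=18 B=43] open={}
Step 5: reserve R3 B 4 -> on_hand[A=18 B=43] avail[A=18 B=39] open={R3}
Step 6: commit R3 -> on_hand[A=18 B=39] avail[A=18 B=39] open={}
Step 7: reserve R4 A 7 -> on_hand[A=18 B=39] avail[A=11 B=39] open={R4}
Step 8: reserve R5 A 1 -> on_hand[A=18 B=39] avail[A=10 B=39] open={R4,R5}
Step 9: reserve R6 A 9 -> on_hand[A=18 B=39] avail[A=1 B=39] open={R4,R5,R6}
Step 10: reserve R7 A 1 -> on_hand[A=18 B=39] avail[A=0 B=39] open={R4,R5,R6,R7}
Step 11: cancel R5 -> on_hand[A=18 B=39] avail[A=1 B=39] open={R4,R6,R7}
Step 12: cancel R6 -> on_hand[A=18 B=39] avail[A=10 B=39] open={R4,R7}
Step 13: reserve R8 A 9 -> on_hand[A=18 B=39] avail[A=1 B=39] open={R4,R7,R8}
Step 14: reserve R9 B 6 -> on_hand[A=18 B=39] avail[A=1 B=33] open={R4,R7,R8,R9}
Step 15: commit R7 -> on_hand[A=17 B=39] avail[A=1 B=33] open={R4,R8,R9}
Step 16: commit R4 -> on_hand[A=10 B=39] avail[A=1 B=33] open={R8,R9}

Answer: A: 1
B: 33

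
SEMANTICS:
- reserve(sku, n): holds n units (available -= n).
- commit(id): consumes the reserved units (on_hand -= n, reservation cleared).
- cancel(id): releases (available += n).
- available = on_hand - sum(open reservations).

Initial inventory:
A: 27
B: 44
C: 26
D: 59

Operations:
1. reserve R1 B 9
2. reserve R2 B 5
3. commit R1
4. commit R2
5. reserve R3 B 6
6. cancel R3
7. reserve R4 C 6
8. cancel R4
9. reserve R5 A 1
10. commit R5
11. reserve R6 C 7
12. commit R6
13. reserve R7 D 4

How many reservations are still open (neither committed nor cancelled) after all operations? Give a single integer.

Step 1: reserve R1 B 9 -> on_hand[A=27 B=44 C=26 D=59] avail[A=27 B=35 C=26 D=59] open={R1}
Step 2: reserve R2 B 5 -> on_hand[A=27 B=44 C=26 D=59] avail[A=27 B=30 C=26 D=59] open={R1,R2}
Step 3: commit R1 -> on_hand[A=27 B=35 C=26 D=59] avail[A=27 B=30 C=26 D=59] open={R2}
Step 4: commit R2 -> on_hand[A=27 B=30 C=26 D=59] avail[A=27 B=30 C=26 D=59] open={}
Step 5: reserve R3 B 6 -> on_hand[A=27 B=30 C=26 D=59] avail[A=27 B=24 C=26 D=59] open={R3}
Step 6: cancel R3 -> on_hand[A=27 B=30 C=26 D=59] avail[A=27 B=30 C=26 D=59] open={}
Step 7: reserve R4 C 6 -> on_hand[A=27 B=30 C=26 D=59] avail[A=27 B=30 C=20 D=59] open={R4}
Step 8: cancel R4 -> on_hand[A=27 B=30 C=26 D=59] avail[A=27 B=30 C=26 D=59] open={}
Step 9: reserve R5 A 1 -> on_hand[A=27 B=30 C=26 D=59] avail[A=26 B=30 C=26 D=59] open={R5}
Step 10: commit R5 -> on_hand[A=26 B=30 C=26 D=59] avail[A=26 B=30 C=26 D=59] open={}
Step 11: reserve R6 C 7 -> on_hand[A=26 B=30 C=26 D=59] avail[A=26 B=30 C=19 D=59] open={R6}
Step 12: commit R6 -> on_hand[A=26 B=30 C=19 D=59] avail[A=26 B=30 C=19 D=59] open={}
Step 13: reserve R7 D 4 -> on_hand[A=26 B=30 C=19 D=59] avail[A=26 B=30 C=19 D=55] open={R7}
Open reservations: ['R7'] -> 1

Answer: 1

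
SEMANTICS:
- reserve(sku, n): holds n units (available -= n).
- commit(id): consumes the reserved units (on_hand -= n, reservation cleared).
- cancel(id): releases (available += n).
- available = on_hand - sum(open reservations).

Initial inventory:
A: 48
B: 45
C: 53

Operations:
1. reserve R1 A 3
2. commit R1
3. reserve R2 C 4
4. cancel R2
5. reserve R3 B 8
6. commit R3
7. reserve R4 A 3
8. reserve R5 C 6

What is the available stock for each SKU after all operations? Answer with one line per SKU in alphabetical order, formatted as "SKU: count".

Step 1: reserve R1 A 3 -> on_hand[A=48 B=45 C=53] avail[A=45 B=45 C=53] open={R1}
Step 2: commit R1 -> on_hand[A=45 B=45 C=53] avail[A=45 B=45 C=53] open={}
Step 3: reserve R2 C 4 -> on_hand[A=45 B=45 C=53] avail[A=45 B=45 C=49] open={R2}
Step 4: cancel R2 -> on_hand[A=45 B=45 C=53] avail[A=45 B=45 C=53] open={}
Step 5: reserve R3 B 8 -> on_hand[A=45 B=45 C=53] avail[A=45 B=37 C=53] open={R3}
Step 6: commit R3 -> on_hand[A=45 B=37 C=53] avail[A=45 B=37 C=53] open={}
Step 7: reserve R4 A 3 -> on_hand[A=45 B=37 C=53] avail[A=42 B=37 C=53] open={R4}
Step 8: reserve R5 C 6 -> on_hand[A=45 B=37 C=53] avail[A=42 B=37 C=47] open={R4,R5}

Answer: A: 42
B: 37
C: 47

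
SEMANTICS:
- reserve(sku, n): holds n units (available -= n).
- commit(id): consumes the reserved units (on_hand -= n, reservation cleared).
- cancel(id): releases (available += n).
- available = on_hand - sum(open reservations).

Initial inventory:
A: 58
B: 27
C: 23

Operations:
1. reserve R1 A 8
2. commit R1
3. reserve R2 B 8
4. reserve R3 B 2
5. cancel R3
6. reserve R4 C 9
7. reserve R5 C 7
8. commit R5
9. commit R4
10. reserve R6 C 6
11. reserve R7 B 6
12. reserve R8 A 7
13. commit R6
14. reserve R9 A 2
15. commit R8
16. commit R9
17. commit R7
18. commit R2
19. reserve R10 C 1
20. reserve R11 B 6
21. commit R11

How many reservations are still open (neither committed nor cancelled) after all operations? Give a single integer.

Step 1: reserve R1 A 8 -> on_hand[A=58 B=27 C=23] avail[A=50 B=27 C=23] open={R1}
Step 2: commit R1 -> on_hand[A=50 B=27 C=23] avail[A=50 B=27 C=23] open={}
Step 3: reserve R2 B 8 -> on_hand[A=50 B=27 C=23] avail[A=50 B=19 C=23] open={R2}
Step 4: reserve R3 B 2 -> on_hand[A=50 B=27 C=23] avail[A=50 B=17 C=23] open={R2,R3}
Step 5: cancel R3 -> on_hand[A=50 B=27 C=23] avail[A=50 B=19 C=23] open={R2}
Step 6: reserve R4 C 9 -> on_hand[A=50 B=27 C=23] avail[A=50 B=19 C=14] open={R2,R4}
Step 7: reserve R5 C 7 -> on_hand[A=50 B=27 C=23] avail[A=50 B=19 C=7] open={R2,R4,R5}
Step 8: commit R5 -> on_hand[A=50 B=27 C=16] avail[A=50 B=19 C=7] open={R2,R4}
Step 9: commit R4 -> on_hand[A=50 B=27 C=7] avail[A=50 B=19 C=7] open={R2}
Step 10: reserve R6 C 6 -> on_hand[A=50 B=27 C=7] avail[A=50 B=19 C=1] open={R2,R6}
Step 11: reserve R7 B 6 -> on_hand[A=50 B=27 C=7] avail[A=50 B=13 C=1] open={R2,R6,R7}
Step 12: reserve R8 A 7 -> on_hand[A=50 B=27 C=7] avail[A=43 B=13 C=1] open={R2,R6,R7,R8}
Step 13: commit R6 -> on_hand[A=50 B=27 C=1] avail[A=43 B=13 C=1] open={R2,R7,R8}
Step 14: reserve R9 A 2 -> on_hand[A=50 B=27 C=1] avail[A=41 B=13 C=1] open={R2,R7,R8,R9}
Step 15: commit R8 -> on_hand[A=43 B=27 C=1] avail[A=41 B=13 C=1] open={R2,R7,R9}
Step 16: commit R9 -> on_hand[A=41 B=27 C=1] avail[A=41 B=13 C=1] open={R2,R7}
Step 17: commit R7 -> on_hand[A=41 B=21 C=1] avail[A=41 B=13 C=1] open={R2}
Step 18: commit R2 -> on_hand[A=41 B=13 C=1] avail[A=41 B=13 C=1] open={}
Step 19: reserve R10 C 1 -> on_hand[A=41 B=13 C=1] avail[A=41 B=13 C=0] open={R10}
Step 20: reserve R11 B 6 -> on_hand[A=41 B=13 C=1] avail[A=41 B=7 C=0] open={R10,R11}
Step 21: commit R11 -> on_hand[A=41 B=7 C=1] avail[A=41 B=7 C=0] open={R10}
Open reservations: ['R10'] -> 1

Answer: 1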